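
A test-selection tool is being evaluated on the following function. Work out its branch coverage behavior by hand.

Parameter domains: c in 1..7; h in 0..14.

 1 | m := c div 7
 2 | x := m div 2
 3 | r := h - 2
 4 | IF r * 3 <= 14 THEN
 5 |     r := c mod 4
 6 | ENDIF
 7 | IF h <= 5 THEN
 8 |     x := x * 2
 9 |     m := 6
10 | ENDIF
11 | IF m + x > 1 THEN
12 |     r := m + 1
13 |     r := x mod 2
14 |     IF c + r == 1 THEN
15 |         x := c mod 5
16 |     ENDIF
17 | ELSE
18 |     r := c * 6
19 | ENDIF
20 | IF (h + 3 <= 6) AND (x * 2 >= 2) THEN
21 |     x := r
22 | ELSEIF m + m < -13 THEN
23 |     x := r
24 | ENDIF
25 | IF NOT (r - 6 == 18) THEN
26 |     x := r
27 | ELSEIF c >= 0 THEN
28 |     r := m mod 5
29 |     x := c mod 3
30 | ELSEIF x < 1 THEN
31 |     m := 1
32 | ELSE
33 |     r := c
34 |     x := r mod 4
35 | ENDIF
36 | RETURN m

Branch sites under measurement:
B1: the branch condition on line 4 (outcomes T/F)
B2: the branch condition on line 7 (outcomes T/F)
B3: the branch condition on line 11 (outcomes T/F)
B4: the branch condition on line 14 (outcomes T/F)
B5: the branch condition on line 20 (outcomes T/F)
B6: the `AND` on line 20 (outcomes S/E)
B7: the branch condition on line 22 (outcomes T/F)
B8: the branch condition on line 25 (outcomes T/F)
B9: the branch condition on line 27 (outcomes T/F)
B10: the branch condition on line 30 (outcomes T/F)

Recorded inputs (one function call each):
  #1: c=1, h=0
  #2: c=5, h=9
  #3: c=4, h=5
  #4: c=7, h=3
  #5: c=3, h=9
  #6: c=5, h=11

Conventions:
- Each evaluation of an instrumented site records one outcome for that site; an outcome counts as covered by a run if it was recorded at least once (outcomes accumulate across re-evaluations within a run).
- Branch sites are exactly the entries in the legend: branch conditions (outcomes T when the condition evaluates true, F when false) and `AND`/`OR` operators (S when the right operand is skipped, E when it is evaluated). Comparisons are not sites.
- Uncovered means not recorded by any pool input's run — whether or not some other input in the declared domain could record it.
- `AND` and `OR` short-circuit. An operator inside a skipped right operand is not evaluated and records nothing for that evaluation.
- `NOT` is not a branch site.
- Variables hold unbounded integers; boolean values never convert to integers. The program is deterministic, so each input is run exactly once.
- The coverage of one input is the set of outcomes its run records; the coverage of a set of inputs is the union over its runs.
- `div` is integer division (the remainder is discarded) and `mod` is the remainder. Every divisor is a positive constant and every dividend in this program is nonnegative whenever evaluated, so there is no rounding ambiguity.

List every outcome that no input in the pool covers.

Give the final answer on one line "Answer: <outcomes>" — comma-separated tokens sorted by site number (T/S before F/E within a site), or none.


input #1, c=1, h=0: events B1->T, B2->T, B3->T, B4->T, B6->E, B5->T, B8->T; outcomes B1=T, B2=T, B3=T, B4=T, B5=T, B6=E, B8=T
input #2, c=5, h=9: events B1->F, B2->F, B3->F, B6->S, B5->F, B7->F, B8->T; outcomes B1=F, B2=F, B3=F, B5=F, B6=S, B7=F, B8=T
input #3, c=4, h=5: events B1->T, B2->T, B3->T, B4->F, B6->S, B5->F, B7->F, B8->T; outcomes B1=T, B2=T, B3=T, B4=F, B5=F, B6=S, B7=F, B8=T
input #4, c=7, h=3: events B1->T, B2->T, B3->T, B4->F, B6->E, B5->F, B7->F, B8->T; outcomes B1=T, B2=T, B3=T, B4=F, B5=F, B6=E, B7=F, B8=T
input #5, c=3, h=9: events B1->F, B2->F, B3->F, B6->S, B5->F, B7->F, B8->T; outcomes B1=F, B2=F, B3=F, B5=F, B6=S, B7=F, B8=T
input #6, c=5, h=11: events B1->F, B2->F, B3->F, B6->S, B5->F, B7->F, B8->T; outcomes B1=F, B2=F, B3=F, B5=F, B6=S, B7=F, B8=T
union over the pool: B1=T, B1=F, B2=T, B2=F, B3=T, B3=F, B4=T, B4=F, B5=T, B5=F, B6=S, B6=E, B7=F, B8=T
uncovered (6 of 20): B7=T, B8=F, B9=T, B9=F, B10=T, B10=F
Answer: B7=T, B8=F, B9=T, B9=F, B10=T, B10=F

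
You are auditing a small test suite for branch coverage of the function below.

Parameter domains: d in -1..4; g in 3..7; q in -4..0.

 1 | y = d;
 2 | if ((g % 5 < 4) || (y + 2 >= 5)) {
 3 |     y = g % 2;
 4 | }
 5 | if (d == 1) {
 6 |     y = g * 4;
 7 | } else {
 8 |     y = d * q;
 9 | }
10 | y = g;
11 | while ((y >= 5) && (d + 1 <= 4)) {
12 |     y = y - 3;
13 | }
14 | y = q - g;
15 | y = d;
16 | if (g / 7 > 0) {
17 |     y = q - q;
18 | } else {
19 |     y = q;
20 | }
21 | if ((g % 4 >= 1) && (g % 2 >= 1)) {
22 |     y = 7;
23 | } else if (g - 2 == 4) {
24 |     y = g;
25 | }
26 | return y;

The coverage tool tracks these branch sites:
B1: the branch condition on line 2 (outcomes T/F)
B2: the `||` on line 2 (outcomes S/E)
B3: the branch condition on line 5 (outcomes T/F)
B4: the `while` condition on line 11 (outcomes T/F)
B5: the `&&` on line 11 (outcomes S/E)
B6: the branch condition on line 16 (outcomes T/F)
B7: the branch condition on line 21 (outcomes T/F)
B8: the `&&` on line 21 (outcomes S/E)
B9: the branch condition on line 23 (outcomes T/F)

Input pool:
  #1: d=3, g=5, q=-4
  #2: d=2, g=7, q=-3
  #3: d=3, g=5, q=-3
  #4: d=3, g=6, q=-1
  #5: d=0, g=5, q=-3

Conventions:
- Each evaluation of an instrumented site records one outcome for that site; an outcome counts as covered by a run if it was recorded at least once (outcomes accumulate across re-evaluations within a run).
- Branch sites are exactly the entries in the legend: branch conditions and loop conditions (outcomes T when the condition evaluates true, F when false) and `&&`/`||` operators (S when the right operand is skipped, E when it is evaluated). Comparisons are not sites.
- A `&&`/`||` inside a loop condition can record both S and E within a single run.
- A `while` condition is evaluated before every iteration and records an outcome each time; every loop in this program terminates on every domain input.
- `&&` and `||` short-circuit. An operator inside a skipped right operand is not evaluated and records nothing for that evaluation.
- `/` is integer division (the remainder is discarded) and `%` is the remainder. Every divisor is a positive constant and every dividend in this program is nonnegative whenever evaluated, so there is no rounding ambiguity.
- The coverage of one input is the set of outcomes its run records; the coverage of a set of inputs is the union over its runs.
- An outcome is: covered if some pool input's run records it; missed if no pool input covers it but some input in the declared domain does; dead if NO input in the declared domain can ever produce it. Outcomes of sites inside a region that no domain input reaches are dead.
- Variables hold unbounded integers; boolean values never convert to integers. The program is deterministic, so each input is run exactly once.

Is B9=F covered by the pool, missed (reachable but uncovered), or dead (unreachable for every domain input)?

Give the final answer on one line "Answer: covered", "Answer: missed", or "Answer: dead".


no pool input records B9=F
but domain input (d=-1, g=4, q=-4) does record it -> reachable, so missed
Answer: missed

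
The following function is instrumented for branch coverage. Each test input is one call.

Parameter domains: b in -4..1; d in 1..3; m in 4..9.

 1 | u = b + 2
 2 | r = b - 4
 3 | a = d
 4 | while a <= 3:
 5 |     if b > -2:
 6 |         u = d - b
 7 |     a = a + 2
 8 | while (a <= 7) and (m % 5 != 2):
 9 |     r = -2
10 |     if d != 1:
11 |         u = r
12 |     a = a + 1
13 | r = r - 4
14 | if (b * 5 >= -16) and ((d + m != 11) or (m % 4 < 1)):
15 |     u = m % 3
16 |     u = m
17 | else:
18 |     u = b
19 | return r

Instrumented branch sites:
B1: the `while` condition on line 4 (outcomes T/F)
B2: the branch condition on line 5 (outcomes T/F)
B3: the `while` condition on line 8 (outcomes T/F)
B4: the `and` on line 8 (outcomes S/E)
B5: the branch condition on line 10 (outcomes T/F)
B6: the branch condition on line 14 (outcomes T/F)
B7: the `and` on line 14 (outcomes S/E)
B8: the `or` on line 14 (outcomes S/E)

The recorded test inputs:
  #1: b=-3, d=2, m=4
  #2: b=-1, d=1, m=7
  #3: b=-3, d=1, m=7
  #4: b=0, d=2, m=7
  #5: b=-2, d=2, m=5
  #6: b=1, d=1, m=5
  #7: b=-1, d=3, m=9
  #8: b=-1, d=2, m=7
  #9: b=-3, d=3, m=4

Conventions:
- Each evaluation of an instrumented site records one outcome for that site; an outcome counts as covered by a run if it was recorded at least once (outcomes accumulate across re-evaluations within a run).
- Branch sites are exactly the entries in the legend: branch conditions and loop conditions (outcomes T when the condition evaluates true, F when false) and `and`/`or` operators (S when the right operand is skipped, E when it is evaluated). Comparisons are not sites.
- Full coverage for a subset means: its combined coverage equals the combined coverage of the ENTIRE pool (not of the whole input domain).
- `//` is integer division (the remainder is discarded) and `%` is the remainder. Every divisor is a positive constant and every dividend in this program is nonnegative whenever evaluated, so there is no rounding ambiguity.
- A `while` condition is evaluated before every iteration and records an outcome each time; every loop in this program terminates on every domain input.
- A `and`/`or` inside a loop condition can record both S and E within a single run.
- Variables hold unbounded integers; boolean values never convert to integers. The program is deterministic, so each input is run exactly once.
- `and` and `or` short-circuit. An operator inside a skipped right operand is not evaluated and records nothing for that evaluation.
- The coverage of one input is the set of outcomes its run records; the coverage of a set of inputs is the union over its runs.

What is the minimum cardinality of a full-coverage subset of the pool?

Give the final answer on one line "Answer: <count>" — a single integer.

test 1 (b=-3, d=2, m=4) fires B1->T, B2->F, B1->F, B4->E, B3->T, B5->T, B4->E, B3->T, B5->T, B4->E, B3->T, B5->T, B4->E, B3->T, ...; hits B1=T, B1=F, B2=F, B3=T, B3=F, B4=S, B4=E, B5=T, B6=T, B7=E, B8=S
test 2 (b=-1, d=1, m=7) fires B1->T, B2->T, B1->T, B2->T, B1->F, B4->E, B3->F, B7->E, B8->S, B6->T; hits B1=T, B1=F, B2=T, B3=F, B4=E, B6=T, B7=E, B8=S
test 3 (b=-3, d=1, m=7) fires B1->T, B2->F, B1->T, B2->F, B1->F, B4->E, B3->F, B7->E, B8->S, B6->T; hits B1=T, B1=F, B2=F, B3=F, B4=E, B6=T, B7=E, B8=S
test 4 (b=0, d=2, m=7) fires B1->T, B2->T, B1->F, B4->E, B3->F, B7->E, B8->S, B6->T; hits B1=T, B1=F, B2=T, B3=F, B4=E, B6=T, B7=E, B8=S
test 5 (b=-2, d=2, m=5) fires B1->T, B2->F, B1->F, B4->E, B3->T, B5->T, B4->E, B3->T, B5->T, B4->E, B3->T, B5->T, B4->E, B3->T, ...; hits B1=T, B1=F, B2=F, B3=T, B3=F, B4=S, B4=E, B5=T, B6=T, B7=E, B8=S
test 6 (b=1, d=1, m=5) fires B1->T, B2->T, B1->T, B2->T, B1->F, B4->E, B3->T, B5->F, B4->E, B3->T, B5->F, B4->E, B3->T, B5->F, ...; hits B1=T, B1=F, B2=T, B3=T, B3=F, B4=S, B4=E, B5=F, B6=T, B7=E, B8=S
test 7 (b=-1, d=3, m=9) fires B1->T, B2->T, B1->F, B4->E, B3->T, B5->T, B4->E, B3->T, B5->T, B4->E, B3->T, B5->T, B4->S, B3->F, ...; hits B1=T, B1=F, B2=T, B3=T, B3=F, B4=S, B4=E, B5=T, B6=T, B7=E, B8=S
test 8 (b=-1, d=2, m=7) fires B1->T, B2->T, B1->F, B4->E, B3->F, B7->E, B8->S, B6->T; hits B1=T, B1=F, B2=T, B3=F, B4=E, B6=T, B7=E, B8=S
test 9 (b=-3, d=3, m=4) fires B1->T, B2->F, B1->F, B4->E, B3->T, B5->T, B4->E, B3->T, B5->T, B4->E, B3->T, B5->T, B4->S, B3->F, ...; hits B1=T, B1=F, B2=F, B3=T, B3=F, B4=S, B4=E, B5=T, B6=T, B7=E, B8=S
the full pool covers 13 outcomes: B1=T, B1=F, B2=T, B2=F, B3=T, B3=F, B4=S, B4=E, B5=T, B5=F, B6=T, B7=E, B8=S
every size-1 subset falls short of the 13 outcomes (best: 11/13)
inputs {1, 6} (size 2) cover everything; no size-2 subset with a lexicographically smaller index list covers all 13

Answer: 2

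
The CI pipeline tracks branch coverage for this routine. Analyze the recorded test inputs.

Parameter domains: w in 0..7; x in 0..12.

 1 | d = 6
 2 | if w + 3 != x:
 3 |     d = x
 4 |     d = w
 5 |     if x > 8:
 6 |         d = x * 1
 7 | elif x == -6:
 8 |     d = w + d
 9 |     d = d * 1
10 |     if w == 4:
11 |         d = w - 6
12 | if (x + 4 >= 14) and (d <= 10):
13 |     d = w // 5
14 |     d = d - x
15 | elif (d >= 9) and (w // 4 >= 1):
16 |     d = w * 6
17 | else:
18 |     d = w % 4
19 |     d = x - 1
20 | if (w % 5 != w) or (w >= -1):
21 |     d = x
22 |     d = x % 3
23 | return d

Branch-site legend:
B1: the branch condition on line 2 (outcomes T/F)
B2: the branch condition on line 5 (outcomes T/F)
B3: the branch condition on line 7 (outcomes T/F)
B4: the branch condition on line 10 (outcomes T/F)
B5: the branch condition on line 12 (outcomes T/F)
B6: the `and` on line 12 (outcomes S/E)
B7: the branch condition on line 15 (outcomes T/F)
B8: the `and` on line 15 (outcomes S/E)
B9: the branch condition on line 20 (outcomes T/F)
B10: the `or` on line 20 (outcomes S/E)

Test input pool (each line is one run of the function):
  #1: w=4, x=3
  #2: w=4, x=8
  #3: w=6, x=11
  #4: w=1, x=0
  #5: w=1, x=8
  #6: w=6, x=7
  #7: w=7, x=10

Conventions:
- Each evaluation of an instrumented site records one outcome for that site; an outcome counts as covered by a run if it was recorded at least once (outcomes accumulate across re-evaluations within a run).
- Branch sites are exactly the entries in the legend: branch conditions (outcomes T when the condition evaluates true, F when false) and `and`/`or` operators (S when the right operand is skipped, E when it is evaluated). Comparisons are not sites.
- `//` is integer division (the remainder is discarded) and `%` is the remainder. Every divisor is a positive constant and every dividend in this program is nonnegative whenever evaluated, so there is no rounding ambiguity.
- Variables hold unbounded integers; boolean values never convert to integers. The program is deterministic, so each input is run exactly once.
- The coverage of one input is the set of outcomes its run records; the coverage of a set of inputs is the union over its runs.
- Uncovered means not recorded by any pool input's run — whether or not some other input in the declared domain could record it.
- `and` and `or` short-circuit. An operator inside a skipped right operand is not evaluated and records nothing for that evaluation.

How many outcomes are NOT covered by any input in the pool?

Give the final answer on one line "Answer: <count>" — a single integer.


run #1 (w=4, x=3) runs B1->T, B2->F, B6->S, B5->F, B8->S, B7->F, B10->E, B9->T; records B1=T, B2=F, B5=F, B6=S, B7=F, B8=S, B9=T, B10=E
run #2 (w=4, x=8) runs B1->T, B2->F, B6->S, B5->F, B8->S, B7->F, B10->E, B9->T; records B1=T, B2=F, B5=F, B6=S, B7=F, B8=S, B9=T, B10=E
run #3 (w=6, x=11) runs B1->T, B2->T, B6->E, B5->F, B8->E, B7->T, B10->S, B9->T; records B1=T, B2=T, B5=F, B6=E, B7=T, B8=E, B9=T, B10=S
run #4 (w=1, x=0) runs B1->T, B2->F, B6->S, B5->F, B8->S, B7->F, B10->E, B9->T; records B1=T, B2=F, B5=F, B6=S, B7=F, B8=S, B9=T, B10=E
run #5 (w=1, x=8) runs B1->T, B2->F, B6->S, B5->F, B8->S, B7->F, B10->E, B9->T; records B1=T, B2=F, B5=F, B6=S, B7=F, B8=S, B9=T, B10=E
run #6 (w=6, x=7) runs B1->T, B2->F, B6->S, B5->F, B8->S, B7->F, B10->S, B9->T; records B1=T, B2=F, B5=F, B6=S, B7=F, B8=S, B9=T, B10=S
run #7 (w=7, x=10) runs B1->F, B3->F, B6->E, B5->T, B10->S, B9->T; records B1=F, B3=F, B5=T, B6=E, B9=T, B10=S
union over the pool: B1=T, B1=F, B2=T, B2=F, B3=F, B5=T, B5=F, B6=S, B6=E, B7=T, B7=F, B8=S, B8=E, B9=T, B10=S, B10=E
uncovered (4 of 20): B3=T, B4=T, B4=F, B9=F
Answer: 4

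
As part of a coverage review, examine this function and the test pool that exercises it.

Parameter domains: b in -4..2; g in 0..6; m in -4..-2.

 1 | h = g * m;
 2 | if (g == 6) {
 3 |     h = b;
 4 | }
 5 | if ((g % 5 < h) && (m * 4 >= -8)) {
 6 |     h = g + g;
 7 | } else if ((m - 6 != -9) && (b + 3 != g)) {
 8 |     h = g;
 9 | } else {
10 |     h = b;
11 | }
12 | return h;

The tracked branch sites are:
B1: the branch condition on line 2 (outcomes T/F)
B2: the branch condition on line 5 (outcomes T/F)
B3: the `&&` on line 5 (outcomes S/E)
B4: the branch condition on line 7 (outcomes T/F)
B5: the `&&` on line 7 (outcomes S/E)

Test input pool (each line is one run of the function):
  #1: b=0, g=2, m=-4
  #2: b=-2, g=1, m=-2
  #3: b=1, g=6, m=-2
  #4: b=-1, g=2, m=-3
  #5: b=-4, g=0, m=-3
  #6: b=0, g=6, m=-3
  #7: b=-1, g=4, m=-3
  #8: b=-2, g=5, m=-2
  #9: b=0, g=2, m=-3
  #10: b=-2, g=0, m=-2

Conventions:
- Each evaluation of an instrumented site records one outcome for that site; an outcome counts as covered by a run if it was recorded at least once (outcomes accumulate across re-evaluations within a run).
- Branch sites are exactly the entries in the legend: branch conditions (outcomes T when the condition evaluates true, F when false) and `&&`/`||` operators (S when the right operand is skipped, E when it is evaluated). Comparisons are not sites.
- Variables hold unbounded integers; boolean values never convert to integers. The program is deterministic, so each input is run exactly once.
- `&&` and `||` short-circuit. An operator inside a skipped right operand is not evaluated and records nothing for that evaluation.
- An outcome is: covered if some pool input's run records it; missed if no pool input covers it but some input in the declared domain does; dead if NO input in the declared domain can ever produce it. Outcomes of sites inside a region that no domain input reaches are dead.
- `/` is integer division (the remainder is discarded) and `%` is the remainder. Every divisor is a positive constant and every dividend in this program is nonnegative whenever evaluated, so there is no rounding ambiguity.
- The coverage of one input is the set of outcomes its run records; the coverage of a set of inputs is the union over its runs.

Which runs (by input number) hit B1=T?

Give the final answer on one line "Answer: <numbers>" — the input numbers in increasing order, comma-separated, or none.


input #1 (b=0, g=2, m=-4): misses B1=T
input #2 (b=-2, g=1, m=-2): misses B1=T
input #3 (b=1, g=6, m=-2): covers B1=T
input #4 (b=-1, g=2, m=-3): misses B1=T
input #5 (b=-4, g=0, m=-3): misses B1=T
input #6 (b=0, g=6, m=-3): covers B1=T
input #7 (b=-1, g=4, m=-3): misses B1=T
input #8 (b=-2, g=5, m=-2): misses B1=T
input #9 (b=0, g=2, m=-3): misses B1=T
input #10 (b=-2, g=0, m=-2): misses B1=T
Answer: 3, 6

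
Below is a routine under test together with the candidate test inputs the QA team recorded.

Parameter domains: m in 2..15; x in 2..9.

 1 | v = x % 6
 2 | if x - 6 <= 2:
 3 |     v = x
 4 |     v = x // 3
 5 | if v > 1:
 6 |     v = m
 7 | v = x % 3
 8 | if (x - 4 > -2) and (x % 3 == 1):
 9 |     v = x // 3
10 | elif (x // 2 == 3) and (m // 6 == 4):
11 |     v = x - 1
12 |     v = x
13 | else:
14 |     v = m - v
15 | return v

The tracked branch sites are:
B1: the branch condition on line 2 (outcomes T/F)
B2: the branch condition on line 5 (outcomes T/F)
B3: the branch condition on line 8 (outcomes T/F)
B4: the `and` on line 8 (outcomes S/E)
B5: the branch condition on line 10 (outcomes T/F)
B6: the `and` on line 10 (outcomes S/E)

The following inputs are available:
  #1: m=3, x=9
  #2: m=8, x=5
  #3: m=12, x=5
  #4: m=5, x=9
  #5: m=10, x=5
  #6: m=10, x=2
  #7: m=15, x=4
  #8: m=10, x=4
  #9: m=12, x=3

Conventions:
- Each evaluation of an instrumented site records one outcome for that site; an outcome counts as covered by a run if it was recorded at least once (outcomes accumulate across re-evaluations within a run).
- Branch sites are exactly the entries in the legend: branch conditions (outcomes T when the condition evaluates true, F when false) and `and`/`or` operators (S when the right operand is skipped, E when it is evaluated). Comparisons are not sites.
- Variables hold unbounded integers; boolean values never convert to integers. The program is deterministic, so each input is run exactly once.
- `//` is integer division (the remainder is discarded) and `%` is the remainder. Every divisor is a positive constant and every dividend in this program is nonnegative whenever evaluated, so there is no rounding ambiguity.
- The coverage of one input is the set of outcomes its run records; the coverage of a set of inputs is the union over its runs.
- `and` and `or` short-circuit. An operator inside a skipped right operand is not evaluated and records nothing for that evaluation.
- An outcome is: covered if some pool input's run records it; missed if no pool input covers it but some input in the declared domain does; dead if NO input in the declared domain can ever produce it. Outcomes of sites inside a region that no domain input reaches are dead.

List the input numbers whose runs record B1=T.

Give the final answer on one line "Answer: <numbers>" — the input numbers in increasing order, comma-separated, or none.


input #1 (m=3, x=9): does not record B1=T
input #2 (m=8, x=5): records B1=T
input #3 (m=12, x=5): records B1=T
input #4 (m=5, x=9): does not record B1=T
input #5 (m=10, x=5): records B1=T
input #6 (m=10, x=2): records B1=T
input #7 (m=15, x=4): records B1=T
input #8 (m=10, x=4): records B1=T
input #9 (m=12, x=3): records B1=T
Answer: 2, 3, 5, 6, 7, 8, 9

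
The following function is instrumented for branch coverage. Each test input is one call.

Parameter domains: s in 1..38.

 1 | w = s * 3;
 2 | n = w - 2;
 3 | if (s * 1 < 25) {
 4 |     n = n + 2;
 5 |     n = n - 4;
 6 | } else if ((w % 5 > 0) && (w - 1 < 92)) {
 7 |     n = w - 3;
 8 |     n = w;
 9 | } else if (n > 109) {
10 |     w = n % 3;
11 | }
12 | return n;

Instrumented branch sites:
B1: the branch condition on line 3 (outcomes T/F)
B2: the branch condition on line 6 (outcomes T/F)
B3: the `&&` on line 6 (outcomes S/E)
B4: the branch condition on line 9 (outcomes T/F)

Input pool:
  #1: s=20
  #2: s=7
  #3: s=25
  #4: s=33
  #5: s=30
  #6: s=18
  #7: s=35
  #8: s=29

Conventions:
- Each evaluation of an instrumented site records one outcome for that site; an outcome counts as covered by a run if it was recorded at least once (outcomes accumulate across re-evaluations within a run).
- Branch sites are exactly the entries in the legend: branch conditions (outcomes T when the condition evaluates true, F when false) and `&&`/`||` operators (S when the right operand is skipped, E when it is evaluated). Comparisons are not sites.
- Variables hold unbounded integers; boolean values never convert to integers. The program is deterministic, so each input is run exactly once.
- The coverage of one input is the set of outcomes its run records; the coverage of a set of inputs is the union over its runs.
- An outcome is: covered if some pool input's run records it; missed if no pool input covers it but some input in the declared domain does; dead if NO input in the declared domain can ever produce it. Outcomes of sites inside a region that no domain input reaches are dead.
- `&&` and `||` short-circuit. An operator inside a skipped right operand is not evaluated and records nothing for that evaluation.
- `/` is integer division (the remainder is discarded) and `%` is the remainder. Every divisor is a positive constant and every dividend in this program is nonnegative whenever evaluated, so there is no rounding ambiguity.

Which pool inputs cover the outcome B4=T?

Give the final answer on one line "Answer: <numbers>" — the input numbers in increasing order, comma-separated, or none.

input #1 (s=20): misses B4=T
input #2 (s=7): misses B4=T
input #3 (s=25): misses B4=T
input #4 (s=33): misses B4=T
input #5 (s=30): misses B4=T
input #6 (s=18): misses B4=T
input #7 (s=35): misses B4=T
input #8 (s=29): misses B4=T

Answer: none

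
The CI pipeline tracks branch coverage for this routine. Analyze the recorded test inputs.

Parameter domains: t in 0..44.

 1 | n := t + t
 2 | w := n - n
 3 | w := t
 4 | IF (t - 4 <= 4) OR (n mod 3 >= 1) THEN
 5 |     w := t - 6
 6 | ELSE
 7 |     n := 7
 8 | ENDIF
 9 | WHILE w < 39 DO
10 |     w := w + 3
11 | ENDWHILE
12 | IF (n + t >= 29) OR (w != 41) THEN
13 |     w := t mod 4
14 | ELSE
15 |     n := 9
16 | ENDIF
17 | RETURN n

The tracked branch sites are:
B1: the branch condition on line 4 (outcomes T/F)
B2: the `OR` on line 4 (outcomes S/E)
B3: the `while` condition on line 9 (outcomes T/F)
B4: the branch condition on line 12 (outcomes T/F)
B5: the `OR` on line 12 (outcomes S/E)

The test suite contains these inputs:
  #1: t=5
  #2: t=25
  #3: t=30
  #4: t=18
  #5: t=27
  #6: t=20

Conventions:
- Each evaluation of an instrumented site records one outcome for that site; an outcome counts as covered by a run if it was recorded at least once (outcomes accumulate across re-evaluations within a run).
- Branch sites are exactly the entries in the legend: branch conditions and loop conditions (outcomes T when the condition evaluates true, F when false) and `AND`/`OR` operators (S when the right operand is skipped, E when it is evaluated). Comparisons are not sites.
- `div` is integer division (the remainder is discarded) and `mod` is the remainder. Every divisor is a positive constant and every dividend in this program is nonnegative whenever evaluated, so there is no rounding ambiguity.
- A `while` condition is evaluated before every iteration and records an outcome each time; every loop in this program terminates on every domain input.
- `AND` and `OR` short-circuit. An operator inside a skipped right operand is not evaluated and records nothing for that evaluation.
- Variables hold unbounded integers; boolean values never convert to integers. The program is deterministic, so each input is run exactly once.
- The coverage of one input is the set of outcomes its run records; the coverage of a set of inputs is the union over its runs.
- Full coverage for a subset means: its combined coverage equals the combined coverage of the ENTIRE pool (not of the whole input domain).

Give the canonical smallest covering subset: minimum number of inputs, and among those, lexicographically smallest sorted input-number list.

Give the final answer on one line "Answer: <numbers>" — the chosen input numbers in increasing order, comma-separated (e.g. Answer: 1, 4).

run #1 (t=5) runs B2->S, B1->T, B3->T, B3->T, B3->T, B3->T, B3->T, B3->T, B3->T, B3->T, B3->T, B3->T, B3->T, B3->T, ...; records B1=T, B2=S, B3=T, B3=F, B4=F, B5=E
run #2 (t=25) runs B2->E, B1->T, B3->T, B3->T, B3->T, B3->T, B3->T, B3->T, B3->T, B3->F, B5->S, B4->T; records B1=T, B2=E, B3=T, B3=F, B4=T, B5=S
run #3 (t=30) runs B2->E, B1->F, B3->T, B3->T, B3->T, B3->F, B5->S, B4->T; records B1=F, B2=E, B3=T, B3=F, B4=T, B5=S
run #4 (t=18) runs B2->E, B1->F, B3->T, B3->T, B3->T, B3->T, B3->T, B3->T, B3->T, B3->F, B5->E, B4->T; records B1=F, B2=E, B3=T, B3=F, B4=T, B5=E
run #5 (t=27) runs B2->E, B1->F, B3->T, B3->T, B3->T, B3->T, B3->F, B5->S, B4->T; records B1=F, B2=E, B3=T, B3=F, B4=T, B5=S
run #6 (t=20) runs B2->E, B1->T, B3->T, B3->T, B3->T, B3->T, B3->T, B3->T, B3->T, B3->T, B3->T, B3->F, B5->S, B4->T; records B1=T, B2=E, B3=T, B3=F, B4=T, B5=S
the full pool covers 10 outcomes: B1=T, B1=F, B2=S, B2=E, B3=T, B3=F, B4=T, B4=F, B5=S, B5=E
every size-1 subset falls short of the 10 outcomes (best: 6/10)
at size 2, {1, 3} reaches all 10 outcomes; every lexicographically earlier size-2 subset fails

Answer: 1, 3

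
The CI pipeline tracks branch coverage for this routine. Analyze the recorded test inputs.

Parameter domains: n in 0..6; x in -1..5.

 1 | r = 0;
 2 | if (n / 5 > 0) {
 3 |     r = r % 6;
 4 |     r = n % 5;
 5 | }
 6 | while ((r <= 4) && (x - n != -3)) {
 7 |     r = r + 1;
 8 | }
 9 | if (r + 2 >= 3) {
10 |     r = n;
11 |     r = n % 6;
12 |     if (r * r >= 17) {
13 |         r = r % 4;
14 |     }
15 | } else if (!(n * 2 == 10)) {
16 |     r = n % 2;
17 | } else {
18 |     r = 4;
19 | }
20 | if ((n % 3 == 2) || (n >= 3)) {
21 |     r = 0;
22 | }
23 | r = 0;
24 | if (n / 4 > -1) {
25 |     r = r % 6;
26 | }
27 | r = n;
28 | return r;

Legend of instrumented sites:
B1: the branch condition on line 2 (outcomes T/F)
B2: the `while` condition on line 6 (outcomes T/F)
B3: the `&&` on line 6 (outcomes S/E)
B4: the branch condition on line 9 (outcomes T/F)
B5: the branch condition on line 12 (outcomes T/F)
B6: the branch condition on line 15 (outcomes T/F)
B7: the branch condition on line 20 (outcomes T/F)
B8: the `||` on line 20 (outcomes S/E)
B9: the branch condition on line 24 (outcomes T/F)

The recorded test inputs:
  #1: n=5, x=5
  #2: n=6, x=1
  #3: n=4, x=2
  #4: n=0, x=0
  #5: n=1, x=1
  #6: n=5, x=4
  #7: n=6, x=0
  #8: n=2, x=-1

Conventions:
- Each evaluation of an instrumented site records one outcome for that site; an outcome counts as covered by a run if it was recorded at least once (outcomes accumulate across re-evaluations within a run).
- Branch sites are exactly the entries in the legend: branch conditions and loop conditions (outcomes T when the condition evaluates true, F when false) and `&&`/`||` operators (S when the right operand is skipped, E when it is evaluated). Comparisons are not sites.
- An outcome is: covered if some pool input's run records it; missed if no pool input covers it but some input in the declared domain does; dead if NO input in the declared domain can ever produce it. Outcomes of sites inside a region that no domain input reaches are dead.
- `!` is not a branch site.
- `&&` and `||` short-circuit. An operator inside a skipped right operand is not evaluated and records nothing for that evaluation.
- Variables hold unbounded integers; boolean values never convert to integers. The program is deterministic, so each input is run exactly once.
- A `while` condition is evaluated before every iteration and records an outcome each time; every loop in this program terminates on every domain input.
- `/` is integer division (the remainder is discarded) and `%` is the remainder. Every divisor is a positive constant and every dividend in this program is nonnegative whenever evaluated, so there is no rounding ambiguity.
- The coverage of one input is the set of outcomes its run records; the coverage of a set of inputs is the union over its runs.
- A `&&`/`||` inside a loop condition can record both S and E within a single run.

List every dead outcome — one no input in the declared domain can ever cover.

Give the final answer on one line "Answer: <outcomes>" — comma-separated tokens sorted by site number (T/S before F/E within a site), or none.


checking every outcome against all 49 domain inputs:
  B9=F: unreachable across the whole domain -> dead
  reachable outcomes have witnesses, e.g. B1=T (e.g. n=5, x=-1), B1=F (e.g. n=0, x=-1), B2=T (e.g. n=0, x=-1), B2=F (e.g. n=0, x=-1)
Answer: B9=F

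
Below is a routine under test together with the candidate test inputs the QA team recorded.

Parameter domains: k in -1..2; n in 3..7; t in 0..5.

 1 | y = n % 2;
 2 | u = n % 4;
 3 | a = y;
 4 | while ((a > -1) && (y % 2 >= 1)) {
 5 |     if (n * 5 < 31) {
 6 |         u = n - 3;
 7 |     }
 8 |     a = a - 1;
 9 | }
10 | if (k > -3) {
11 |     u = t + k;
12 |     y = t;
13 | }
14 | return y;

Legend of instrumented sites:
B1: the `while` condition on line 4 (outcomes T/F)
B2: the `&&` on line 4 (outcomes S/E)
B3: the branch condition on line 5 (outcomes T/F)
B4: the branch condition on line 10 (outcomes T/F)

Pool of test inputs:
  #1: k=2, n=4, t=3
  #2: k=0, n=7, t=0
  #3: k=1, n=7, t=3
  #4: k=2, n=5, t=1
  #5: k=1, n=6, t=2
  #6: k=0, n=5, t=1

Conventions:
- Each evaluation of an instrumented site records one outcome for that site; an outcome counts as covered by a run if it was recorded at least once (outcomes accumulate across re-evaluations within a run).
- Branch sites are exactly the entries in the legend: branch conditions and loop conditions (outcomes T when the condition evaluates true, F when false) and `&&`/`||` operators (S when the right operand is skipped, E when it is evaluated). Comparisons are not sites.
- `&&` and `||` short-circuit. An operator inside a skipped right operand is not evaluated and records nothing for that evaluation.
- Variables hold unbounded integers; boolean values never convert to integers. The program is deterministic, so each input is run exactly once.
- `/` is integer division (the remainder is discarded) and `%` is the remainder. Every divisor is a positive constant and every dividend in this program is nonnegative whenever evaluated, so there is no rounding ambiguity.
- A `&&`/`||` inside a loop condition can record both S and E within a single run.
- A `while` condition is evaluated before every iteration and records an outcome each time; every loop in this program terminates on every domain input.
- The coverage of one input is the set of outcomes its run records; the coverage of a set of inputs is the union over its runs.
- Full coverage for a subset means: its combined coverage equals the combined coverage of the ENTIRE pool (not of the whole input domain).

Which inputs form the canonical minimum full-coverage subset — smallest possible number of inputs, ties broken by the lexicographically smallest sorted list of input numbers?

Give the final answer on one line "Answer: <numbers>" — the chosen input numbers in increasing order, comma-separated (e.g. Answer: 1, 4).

test 1 (k=2, n=4, t=3) fires B2->E, B1->F, B4->T; hits B1=F, B2=E, B4=T
test 2 (k=0, n=7, t=0) fires B2->E, B1->T, B3->F, B2->E, B1->T, B3->F, B2->S, B1->F, B4->T; hits B1=T, B1=F, B2=S, B2=E, B3=F, B4=T
test 3 (k=1, n=7, t=3) fires B2->E, B1->T, B3->F, B2->E, B1->T, B3->F, B2->S, B1->F, B4->T; hits B1=T, B1=F, B2=S, B2=E, B3=F, B4=T
test 4 (k=2, n=5, t=1) fires B2->E, B1->T, B3->T, B2->E, B1->T, B3->T, B2->S, B1->F, B4->T; hits B1=T, B1=F, B2=S, B2=E, B3=T, B4=T
test 5 (k=1, n=6, t=2) fires B2->E, B1->F, B4->T; hits B1=F, B2=E, B4=T
test 6 (k=0, n=5, t=1) fires B2->E, B1->T, B3->T, B2->E, B1->T, B3->T, B2->S, B1->F, B4->T; hits B1=T, B1=F, B2=S, B2=E, B3=T, B4=T
pool-wide coverage (7 outcomes): B1=T, B1=F, B2=S, B2=E, B3=T, B3=F, B4=T
no size-1 subset reaches all 7 outcomes (best union: 6/7)
size 2: inputs {2, 4} cover all 7 outcomes, and no lexicographically smaller subset of this size does

Answer: 2, 4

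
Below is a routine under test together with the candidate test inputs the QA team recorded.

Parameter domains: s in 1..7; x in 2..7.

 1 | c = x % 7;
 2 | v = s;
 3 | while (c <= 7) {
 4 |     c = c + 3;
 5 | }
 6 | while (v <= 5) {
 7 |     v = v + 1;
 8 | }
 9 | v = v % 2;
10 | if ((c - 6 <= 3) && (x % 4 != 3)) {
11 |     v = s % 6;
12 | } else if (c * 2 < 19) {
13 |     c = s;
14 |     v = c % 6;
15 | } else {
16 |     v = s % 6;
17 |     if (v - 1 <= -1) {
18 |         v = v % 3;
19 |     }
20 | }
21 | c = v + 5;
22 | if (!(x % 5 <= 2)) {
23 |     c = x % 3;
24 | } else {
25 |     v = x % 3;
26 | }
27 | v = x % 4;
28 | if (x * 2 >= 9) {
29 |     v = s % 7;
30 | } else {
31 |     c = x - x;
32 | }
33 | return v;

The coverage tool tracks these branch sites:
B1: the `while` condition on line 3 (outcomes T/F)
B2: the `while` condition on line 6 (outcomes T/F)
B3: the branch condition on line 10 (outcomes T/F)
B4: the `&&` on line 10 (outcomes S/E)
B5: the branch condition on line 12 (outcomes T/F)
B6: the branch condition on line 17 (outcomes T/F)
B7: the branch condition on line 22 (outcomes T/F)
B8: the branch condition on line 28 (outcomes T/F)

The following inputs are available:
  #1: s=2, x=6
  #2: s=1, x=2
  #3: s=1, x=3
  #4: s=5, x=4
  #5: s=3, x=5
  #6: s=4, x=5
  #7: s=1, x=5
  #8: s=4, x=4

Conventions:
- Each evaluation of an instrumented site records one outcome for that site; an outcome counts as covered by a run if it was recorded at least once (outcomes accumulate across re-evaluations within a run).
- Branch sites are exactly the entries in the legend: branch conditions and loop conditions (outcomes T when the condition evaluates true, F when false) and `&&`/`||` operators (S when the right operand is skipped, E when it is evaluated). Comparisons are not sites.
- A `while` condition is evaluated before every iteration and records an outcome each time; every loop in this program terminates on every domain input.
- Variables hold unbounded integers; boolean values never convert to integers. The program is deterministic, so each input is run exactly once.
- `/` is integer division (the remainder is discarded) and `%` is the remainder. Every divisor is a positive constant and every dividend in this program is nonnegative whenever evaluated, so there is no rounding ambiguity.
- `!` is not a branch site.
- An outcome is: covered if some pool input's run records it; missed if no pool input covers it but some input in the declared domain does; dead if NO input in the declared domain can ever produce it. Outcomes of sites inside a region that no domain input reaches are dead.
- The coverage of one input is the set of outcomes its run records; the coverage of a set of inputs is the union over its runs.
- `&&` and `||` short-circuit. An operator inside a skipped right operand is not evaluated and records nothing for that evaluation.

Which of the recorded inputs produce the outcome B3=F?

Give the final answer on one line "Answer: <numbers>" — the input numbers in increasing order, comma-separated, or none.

input #1 (s=2, x=6): does not record B3=F
input #2 (s=1, x=2): does not record B3=F
input #3 (s=1, x=3): records B3=F
input #4 (s=5, x=4): records B3=F
input #5 (s=3, x=5): does not record B3=F
input #6 (s=4, x=5): does not record B3=F
input #7 (s=1, x=5): does not record B3=F
input #8 (s=4, x=4): records B3=F

Answer: 3, 4, 8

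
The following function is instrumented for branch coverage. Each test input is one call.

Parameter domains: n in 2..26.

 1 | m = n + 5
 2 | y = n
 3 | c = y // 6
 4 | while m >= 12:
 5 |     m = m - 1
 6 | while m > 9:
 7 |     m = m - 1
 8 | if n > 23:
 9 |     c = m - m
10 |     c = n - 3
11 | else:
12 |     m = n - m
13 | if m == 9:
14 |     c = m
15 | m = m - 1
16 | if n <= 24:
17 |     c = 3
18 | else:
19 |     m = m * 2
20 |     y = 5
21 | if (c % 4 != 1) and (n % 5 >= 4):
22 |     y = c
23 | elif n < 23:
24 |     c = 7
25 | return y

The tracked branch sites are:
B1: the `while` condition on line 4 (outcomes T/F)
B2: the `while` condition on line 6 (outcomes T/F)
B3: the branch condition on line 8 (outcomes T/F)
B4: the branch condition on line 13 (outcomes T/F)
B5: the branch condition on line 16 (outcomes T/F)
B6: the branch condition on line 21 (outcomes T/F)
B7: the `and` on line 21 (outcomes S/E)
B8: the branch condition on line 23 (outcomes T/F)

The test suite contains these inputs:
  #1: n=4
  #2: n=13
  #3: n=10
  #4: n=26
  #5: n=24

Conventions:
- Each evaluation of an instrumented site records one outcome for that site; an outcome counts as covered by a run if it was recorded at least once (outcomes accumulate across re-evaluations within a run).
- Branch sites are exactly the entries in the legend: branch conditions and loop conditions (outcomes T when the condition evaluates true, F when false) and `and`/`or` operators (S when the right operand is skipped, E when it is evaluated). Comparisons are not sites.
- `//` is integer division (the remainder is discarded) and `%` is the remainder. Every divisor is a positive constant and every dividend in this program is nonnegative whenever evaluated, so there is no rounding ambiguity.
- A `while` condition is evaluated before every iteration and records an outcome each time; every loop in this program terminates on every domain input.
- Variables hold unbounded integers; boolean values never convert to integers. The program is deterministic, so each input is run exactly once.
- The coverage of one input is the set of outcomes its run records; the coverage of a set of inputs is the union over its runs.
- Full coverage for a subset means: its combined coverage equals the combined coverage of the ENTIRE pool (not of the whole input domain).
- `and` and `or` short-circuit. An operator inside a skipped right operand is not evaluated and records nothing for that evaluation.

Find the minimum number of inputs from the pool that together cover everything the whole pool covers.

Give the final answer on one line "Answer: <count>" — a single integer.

input #1 (n=4): events B1->F, B2->F, B3->F, B4->F, B5->T, B7->E, B6->T; covers B1=F, B2=F, B3=F, B4=F, B5=T, B6=T, B7=E
input #2 (n=13): events B1->T, B1->T, B1->T, B1->T, B1->T, B1->T, B1->T, B1->F, B2->T, B2->T, B2->F, B3->F, B4->F, B5->T, ...; covers B1=T, B1=F, B2=T, B2=F, B3=F, B4=F, B5=T, B6=F, B7=E, B8=T
input #3 (n=10): events B1->T, B1->T, B1->T, B1->T, B1->F, B2->T, B2->T, B2->F, B3->F, B4->F, B5->T, B7->E, B6->F, B8->T; covers B1=T, B1=F, B2=T, B2=F, B3=F, B4=F, B5=T, B6=F, B7=E, B8=T
input #4 (n=26): events B1->T, B1->T, B1->T, B1->T, B1->T, B1->T, B1->T, B1->T, B1->T, B1->T, B1->T, B1->T, B1->T, B1->T, ...; covers B1=T, B1=F, B2=T, B2=F, B3=T, B4=T, B5=F, B6=F, B7=S, B8=F
input #5 (n=24): events B1->T, B1->T, B1->T, B1->T, B1->T, B1->T, B1->T, B1->T, B1->T, B1->T, B1->T, B1->T, B1->T, B1->T, ...; covers B1=T, B1=F, B2=T, B2=F, B3=T, B4=T, B5=T, B6=T, B7=E
union over all inputs: B1=T, B1=F, B2=T, B2=F, B3=T, B3=F, B4=T, B4=F, B5=T, B5=F, B6=T, B6=F, B7=S, B7=E, B8=T, B8=F (16 outcomes)
no size-1 subset reaches all 16 outcomes (best union: 10/16)
no size-2 subset reaches all 16 outcomes (best union: 15/16)
size 3: inputs {1, 2, 4} cover all 16 outcomes, and no lexicographically smaller subset of this size does

Answer: 3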